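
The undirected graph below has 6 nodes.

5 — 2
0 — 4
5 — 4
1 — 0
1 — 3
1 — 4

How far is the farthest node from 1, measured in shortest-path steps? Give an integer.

3

Distances from 1: 0:1, 2:3, 3:1, 4:1, 5:2.
The largest is 3 (to 2), so the eccentricity of 1 is 3.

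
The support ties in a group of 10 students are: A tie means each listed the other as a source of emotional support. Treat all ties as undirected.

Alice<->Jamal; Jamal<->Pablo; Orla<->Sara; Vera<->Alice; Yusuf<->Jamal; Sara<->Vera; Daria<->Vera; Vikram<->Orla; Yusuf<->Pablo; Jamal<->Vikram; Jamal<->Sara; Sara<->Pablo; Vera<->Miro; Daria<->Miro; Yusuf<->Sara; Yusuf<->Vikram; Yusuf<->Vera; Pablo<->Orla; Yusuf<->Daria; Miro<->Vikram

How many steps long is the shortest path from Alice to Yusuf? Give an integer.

One shortest route is Alice – Jamal – Yusuf, which uses 2 edges, and Alice and Yusuf are not directly tied, so nothing shorter exists. So d(Alice,Yusuf) = 2.

2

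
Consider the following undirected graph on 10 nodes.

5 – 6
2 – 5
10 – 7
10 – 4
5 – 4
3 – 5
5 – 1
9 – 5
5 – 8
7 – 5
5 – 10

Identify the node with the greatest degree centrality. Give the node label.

5

Degrees — 1:1, 2:1, 3:1, 4:2, 5:9, 6:1, 7:2, 8:1, 9:1, 10:3.
The maximum is 9, attained only by 5.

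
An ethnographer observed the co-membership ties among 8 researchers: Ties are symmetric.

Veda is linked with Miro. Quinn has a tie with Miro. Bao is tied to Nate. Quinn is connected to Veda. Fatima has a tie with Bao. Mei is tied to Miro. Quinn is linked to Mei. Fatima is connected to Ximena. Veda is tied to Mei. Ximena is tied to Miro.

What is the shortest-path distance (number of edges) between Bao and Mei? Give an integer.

One shortest route is Bao – Fatima – Ximena – Miro – Mei, which uses 4 edges, and at distance 3 from Bao we only reach {Miro}, which does not include Mei. So d(Bao,Mei) = 4.

4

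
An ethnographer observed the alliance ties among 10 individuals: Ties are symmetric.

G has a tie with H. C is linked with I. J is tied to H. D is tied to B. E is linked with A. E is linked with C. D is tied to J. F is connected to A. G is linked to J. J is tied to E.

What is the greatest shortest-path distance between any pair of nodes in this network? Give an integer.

Eccentricity of each node (its greatest distance to any other): A:4, B:5, C:4, D:4, E:3, F:5, G:4, H:4, I:5, J:3.
The maximum eccentricity is 5, realized for instance by the pair B–I via B – D – J – E – C – I. So the diameter is 5.

5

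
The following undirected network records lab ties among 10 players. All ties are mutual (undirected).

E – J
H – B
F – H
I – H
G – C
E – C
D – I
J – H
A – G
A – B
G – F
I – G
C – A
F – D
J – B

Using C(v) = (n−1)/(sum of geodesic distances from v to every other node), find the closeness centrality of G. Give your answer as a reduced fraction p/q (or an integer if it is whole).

Distances from G: A:1, B:2, C:1, D:2, E:2, F:1, H:2, I:1, J:3. Sum = 15.
n = 10, so closeness = 9/15 = 3/5.

3/5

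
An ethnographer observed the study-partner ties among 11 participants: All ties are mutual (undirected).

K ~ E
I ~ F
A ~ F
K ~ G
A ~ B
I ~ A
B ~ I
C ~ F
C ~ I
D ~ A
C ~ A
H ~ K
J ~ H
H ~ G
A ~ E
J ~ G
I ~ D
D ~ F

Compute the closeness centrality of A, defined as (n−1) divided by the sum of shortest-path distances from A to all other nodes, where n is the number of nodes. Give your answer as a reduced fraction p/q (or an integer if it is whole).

Distances from A: B:1, C:1, D:1, E:1, F:1, G:3, H:3, I:1, J:4, K:2. Sum = 18.
n = 11, so closeness = 10/18 = 5/9.

5/9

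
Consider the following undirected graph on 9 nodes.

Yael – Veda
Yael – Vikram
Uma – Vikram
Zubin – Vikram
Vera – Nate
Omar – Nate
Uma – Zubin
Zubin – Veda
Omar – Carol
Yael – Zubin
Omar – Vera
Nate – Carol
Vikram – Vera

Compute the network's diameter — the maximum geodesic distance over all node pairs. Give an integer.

5

Eccentricity of each node (its greatest distance to any other): Carol:5, Nate:4, Omar:4, Uma:4, Veda:5, Vera:3, Vikram:3, Yael:4, Zubin:4.
The maximum eccentricity is 5, realized for instance by the pair Carol–Veda via Carol – Nate – Vera – Vikram – Yael – Veda. So the diameter is 5.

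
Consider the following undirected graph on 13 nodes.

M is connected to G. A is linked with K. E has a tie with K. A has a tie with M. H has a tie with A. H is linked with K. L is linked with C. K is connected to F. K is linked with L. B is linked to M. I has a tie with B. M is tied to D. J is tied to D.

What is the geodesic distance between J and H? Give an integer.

4

One shortest route is J – D – M – A – H, which uses 4 edges, and at distance 3 from J we only reach {A, B, G}, which does not include H. So d(J,H) = 4.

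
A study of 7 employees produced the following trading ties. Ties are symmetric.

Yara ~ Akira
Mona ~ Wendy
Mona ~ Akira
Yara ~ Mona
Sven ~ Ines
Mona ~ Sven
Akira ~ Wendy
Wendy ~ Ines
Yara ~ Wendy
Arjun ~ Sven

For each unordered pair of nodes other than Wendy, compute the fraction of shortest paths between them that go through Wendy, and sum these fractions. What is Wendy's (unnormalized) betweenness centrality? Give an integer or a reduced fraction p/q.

5/2

Pairs whose geodesics pass through Wendy — Ines–Yara: 1; Ines–Akira: 1; Ines–Mona: 1/2.
All other pairs contribute 0.
Summing the contributions gives betweenness(Wendy) = 5/2.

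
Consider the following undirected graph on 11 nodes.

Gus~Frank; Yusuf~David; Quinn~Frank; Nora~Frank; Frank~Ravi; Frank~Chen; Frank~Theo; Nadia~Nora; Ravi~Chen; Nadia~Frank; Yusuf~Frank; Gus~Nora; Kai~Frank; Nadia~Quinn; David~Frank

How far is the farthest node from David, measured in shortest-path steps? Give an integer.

2

Distances from David: Chen:2, Frank:1, Gus:2, Kai:2, Nadia:2, Nora:2, Quinn:2, Ravi:2, Theo:2, Yusuf:1.
The largest is 2 (to Nora, Gus, Ravi, Chen, Nadia, Theo, Kai, and Quinn), so the eccentricity of David is 2.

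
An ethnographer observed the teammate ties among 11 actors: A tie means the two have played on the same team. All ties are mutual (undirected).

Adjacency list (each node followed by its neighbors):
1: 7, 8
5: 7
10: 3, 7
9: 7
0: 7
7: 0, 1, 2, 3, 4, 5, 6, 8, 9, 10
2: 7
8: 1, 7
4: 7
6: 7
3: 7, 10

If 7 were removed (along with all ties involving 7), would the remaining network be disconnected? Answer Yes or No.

Yes

Removing 7 leaves {2} with no path to {9}, so the network splits into 8 components. 7 is a cut vertex.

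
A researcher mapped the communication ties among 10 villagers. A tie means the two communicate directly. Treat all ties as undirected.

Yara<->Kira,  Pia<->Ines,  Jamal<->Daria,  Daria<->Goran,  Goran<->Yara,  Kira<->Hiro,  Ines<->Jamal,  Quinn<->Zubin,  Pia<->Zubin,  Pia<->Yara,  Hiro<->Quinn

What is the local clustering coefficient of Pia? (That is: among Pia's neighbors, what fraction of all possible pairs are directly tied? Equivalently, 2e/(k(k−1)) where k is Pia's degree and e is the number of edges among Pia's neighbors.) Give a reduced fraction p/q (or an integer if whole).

0

Pia's neighbors: Ines, Yara, and Zubin (k = 3).
Possible neighbor pairs: C(3,2) = 3. Edges among them: none → e = 0.
Clustering(Pia) = 0/3 = 0.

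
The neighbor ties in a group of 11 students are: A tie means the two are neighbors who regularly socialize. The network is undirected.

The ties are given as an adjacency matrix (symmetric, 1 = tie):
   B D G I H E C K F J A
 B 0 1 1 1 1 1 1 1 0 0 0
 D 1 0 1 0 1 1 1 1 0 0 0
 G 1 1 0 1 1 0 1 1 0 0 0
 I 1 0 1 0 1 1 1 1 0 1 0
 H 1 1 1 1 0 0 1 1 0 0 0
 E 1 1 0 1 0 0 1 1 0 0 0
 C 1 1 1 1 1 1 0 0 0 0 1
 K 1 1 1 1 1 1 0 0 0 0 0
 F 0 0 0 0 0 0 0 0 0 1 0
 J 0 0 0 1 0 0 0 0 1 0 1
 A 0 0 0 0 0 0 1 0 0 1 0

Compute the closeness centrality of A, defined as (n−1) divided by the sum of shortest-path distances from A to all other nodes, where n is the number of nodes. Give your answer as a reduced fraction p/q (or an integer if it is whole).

10/19

Distances from A: B:2, C:1, D:2, E:2, F:2, G:2, H:2, I:2, J:1, K:3. Sum = 19.
n = 11, so closeness = 10/19.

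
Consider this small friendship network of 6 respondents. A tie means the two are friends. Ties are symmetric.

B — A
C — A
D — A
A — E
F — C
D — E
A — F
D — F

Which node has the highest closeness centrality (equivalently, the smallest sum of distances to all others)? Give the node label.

Farness (sum of distances to all others) for each node — A:5, B:9, C:8, D:7, E:8, F:7.
The smallest farness is 5, for A, so A has the highest closeness.

A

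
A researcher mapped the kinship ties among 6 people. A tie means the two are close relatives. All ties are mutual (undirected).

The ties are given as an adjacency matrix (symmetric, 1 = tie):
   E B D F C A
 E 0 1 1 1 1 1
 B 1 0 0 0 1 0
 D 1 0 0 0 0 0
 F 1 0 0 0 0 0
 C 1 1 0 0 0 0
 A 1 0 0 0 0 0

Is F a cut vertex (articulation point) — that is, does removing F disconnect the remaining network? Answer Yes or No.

Even without F, every remaining node can still reach every other (the residual graph is connected), so F is not a cut vertex.

No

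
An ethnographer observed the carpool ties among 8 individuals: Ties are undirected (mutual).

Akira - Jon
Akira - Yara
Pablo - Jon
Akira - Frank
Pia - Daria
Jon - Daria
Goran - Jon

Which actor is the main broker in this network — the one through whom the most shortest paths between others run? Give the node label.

Unnormalized betweenness of each node: Akira:11, Daria:6, Frank:0, Goran:0, Jon:17, Pablo:0, Pia:0, Yara:0.
Jon has the largest value, 17, making it the main broker — the node through which the most shortest paths run.

Jon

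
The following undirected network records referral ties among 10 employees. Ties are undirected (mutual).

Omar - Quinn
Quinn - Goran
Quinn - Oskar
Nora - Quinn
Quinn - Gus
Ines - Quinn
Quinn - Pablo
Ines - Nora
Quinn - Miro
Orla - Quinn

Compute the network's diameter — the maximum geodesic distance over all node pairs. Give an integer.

2

Eccentricity of each node (its greatest distance to any other): Goran:2, Gus:2, Ines:2, Miro:2, Nora:2, Omar:2, Orla:2, Oskar:2, Pablo:2, Quinn:1.
The maximum eccentricity is 2, realized for instance by the pair Ines–Miro via Ines – Quinn – Miro. So the diameter is 2.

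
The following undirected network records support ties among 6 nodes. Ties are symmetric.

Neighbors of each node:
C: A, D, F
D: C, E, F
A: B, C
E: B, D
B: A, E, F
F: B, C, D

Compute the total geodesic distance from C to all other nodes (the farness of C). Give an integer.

Distances from C: A:1, B:2, D:1, E:2, F:1.
Sum = 1 + 2 + 1 + 2 + 1 = 7.

7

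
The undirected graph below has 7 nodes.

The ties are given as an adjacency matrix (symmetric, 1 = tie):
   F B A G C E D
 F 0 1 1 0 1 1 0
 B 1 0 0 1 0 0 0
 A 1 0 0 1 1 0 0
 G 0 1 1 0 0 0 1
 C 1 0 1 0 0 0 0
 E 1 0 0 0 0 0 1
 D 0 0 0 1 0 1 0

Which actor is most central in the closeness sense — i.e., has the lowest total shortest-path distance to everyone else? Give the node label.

Farness (sum of distances to all others) for each node — A:9, B:10, C:11, D:11, E:10, F:8, G:9.
The smallest farness is 8, for F, so F has the highest closeness.

F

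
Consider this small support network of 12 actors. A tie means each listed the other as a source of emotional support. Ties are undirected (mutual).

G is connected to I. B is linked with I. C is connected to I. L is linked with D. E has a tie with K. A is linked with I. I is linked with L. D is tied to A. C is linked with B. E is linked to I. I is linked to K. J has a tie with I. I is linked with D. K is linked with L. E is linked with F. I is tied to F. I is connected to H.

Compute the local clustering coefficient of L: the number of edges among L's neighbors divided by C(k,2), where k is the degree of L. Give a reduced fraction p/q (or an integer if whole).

L's neighbors: D, I, and K (k = 3).
Possible neighbor pairs: C(3,2) = 3. Edges among them: D–I, I–K → e = 2.
Clustering(L) = 2/3.

2/3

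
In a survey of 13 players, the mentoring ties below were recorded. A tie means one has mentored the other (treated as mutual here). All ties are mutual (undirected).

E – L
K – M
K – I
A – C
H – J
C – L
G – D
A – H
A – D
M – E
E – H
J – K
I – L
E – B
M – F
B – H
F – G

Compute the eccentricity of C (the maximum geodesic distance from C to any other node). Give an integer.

Distances from C: A:1, B:3, D:2, E:2, F:4, G:3, H:2, I:2, J:3, K:3, L:1, M:3.
The largest is 4 (to F), so the eccentricity of C is 4.

4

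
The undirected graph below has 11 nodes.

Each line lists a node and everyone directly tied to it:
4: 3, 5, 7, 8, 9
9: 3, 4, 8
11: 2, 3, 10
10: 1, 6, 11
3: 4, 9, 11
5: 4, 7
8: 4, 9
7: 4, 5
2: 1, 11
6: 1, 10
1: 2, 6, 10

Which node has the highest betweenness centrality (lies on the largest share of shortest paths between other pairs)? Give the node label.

Unnormalized betweenness of each node: 1:3/2, 2:7/2, 3:25, 4:19, 5:0, 6:0, 7:0, 8:0, 9:3, 10:21/2, 11:49/2.
3 has the largest value, 25, making it the main broker — the node through which the most shortest paths run.

3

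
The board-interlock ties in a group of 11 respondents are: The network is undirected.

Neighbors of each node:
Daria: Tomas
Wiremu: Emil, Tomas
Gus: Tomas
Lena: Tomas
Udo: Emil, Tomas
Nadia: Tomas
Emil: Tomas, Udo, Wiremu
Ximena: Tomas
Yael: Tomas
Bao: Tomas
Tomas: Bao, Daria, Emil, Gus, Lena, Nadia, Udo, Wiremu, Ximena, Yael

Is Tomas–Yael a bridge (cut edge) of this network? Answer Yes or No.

Yes

Without the Tomas–Yael edge there is no alternate route between Tomas and Yael, so the network disconnects. It is a bridge.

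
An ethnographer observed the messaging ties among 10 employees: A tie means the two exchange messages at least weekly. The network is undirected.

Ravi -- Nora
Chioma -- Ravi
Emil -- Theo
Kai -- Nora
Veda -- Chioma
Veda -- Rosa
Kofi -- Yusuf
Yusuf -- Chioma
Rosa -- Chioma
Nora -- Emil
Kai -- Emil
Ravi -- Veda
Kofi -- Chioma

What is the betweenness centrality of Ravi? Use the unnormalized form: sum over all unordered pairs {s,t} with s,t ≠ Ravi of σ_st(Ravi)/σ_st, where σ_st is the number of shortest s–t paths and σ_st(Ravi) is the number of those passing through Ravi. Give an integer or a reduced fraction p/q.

Pairs whose geodesics pass through Ravi — Theo–Yusuf: 1; Theo–Chioma: 1; Theo–Veda: 1; Theo–Kofi: 1; Theo–Rosa: 2/2; Emil–Yusuf: 1; Emil–Chioma: 1; Emil–Veda: 1; Emil–Kofi: 1; Emil–Rosa: 2/2; Kai–Yusuf: 1; Kai–Chioma: 1; Kai–Veda: 1; Kai–Kofi: 1 … (+6 more pairs).
All other pairs contribute 0.
Summing the contributions gives betweenness(Ravi) = 20.

20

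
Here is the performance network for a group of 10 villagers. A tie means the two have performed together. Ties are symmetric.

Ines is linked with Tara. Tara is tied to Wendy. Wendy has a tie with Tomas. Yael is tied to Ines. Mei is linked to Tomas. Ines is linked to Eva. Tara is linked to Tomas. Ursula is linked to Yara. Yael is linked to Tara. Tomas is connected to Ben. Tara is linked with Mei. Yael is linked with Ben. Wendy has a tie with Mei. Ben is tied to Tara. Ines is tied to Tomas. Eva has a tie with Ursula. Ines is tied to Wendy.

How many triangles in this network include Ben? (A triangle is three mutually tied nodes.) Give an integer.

Ben's neighbors: Tara, Tomas, and Yael.
Neighbor pairs that are themselves tied: Ben–Tara–Tomas; Ben–Tara–Yael. Each forms one triangle with Ben, for 2 in total.

2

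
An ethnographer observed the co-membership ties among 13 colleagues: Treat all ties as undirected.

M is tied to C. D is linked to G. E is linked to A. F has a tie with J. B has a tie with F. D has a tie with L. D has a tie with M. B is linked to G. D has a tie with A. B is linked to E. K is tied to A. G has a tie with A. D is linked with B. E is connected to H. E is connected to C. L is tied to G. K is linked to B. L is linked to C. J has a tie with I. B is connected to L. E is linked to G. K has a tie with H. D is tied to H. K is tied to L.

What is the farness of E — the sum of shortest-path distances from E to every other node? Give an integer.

22

Distances from E: A:1, B:1, C:1, D:2, F:2, G:1, H:1, I:4, J:3, K:2, L:2, M:2.
Sum = 1 + 1 + 1 + 2 + 2 + 1 + 1 + 4 + 3 + 2 + 2 + 2 = 22.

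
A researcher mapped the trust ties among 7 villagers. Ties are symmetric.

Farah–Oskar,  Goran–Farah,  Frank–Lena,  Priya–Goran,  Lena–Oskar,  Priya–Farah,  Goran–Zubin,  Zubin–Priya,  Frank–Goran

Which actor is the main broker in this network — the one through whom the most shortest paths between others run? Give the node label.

Unnormalized betweenness of each node: Farah:7/2, Frank:5/2, Goran:11/2, Lena:1, Oskar:3/2, Priya:1, Zubin:0.
Goran has the largest value, 11/2, making it the main broker — the node through which the most shortest paths run.

Goran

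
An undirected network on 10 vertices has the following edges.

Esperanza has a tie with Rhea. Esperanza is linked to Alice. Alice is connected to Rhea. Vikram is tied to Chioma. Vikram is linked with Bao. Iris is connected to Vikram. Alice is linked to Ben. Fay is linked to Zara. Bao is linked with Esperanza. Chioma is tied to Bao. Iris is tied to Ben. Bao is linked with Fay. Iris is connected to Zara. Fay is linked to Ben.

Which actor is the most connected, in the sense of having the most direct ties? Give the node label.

Degrees — Alice:3, Bao:4, Ben:3, Chioma:2, Esperanza:3, Fay:3, Iris:3, Rhea:2, Vikram:3, Zara:2.
The maximum is 4, attained only by Bao.

Bao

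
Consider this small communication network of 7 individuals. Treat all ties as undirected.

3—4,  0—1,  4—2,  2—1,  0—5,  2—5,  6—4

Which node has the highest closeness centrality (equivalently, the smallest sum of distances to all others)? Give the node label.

Farness (sum of distances to all others) for each node — 0:15, 1:12, 2:9, 3:15, 4:10, 5:12, 6:15.
The smallest farness is 9, for 2, so 2 has the highest closeness.

2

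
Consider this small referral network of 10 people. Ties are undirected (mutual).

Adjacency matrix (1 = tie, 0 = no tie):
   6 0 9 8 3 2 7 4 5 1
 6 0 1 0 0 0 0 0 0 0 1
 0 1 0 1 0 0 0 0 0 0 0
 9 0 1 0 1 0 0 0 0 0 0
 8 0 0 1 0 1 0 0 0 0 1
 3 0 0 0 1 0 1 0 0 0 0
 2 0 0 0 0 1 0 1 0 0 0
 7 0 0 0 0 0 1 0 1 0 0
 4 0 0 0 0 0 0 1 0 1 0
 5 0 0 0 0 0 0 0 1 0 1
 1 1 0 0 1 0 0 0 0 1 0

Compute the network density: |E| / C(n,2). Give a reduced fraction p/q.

There are 11 edges and 10 nodes, so the maximum possible is C(10,2) = 45.
Density = 11/45.

11/45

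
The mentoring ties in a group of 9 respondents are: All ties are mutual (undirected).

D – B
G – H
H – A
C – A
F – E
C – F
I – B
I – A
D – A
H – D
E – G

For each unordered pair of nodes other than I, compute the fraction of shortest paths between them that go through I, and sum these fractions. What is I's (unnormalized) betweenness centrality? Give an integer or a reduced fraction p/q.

3/2

Pairs whose geodesics pass through I — F–B: 1/2; C–B: 1/2; A–B: 1/2.
All other pairs contribute 0.
Summing the contributions gives betweenness(I) = 3/2.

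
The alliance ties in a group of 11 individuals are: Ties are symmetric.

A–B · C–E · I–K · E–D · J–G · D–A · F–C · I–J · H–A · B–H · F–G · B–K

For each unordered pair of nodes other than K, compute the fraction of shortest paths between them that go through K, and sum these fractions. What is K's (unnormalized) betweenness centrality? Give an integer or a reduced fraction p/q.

11

Pairs whose geodesics pass through K — J–B: 1; J–H: 1; J–A: 1; J–D: 1/2; I–B: 1; I–H: 1; I–A: 1; I–D: 1; I–E: 1/2; B–F: 1/2; B–G: 1; H–G: 1; A–G: 1/2.
All other pairs contribute 0.
Summing the contributions gives betweenness(K) = 11.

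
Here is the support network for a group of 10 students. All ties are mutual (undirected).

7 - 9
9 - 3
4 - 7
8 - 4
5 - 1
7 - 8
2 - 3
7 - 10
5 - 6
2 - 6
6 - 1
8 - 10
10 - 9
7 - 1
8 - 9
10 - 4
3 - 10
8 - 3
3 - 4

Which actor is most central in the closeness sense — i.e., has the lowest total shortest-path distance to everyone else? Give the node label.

Farness (sum of distances to all others) for each node — 1:16, 2:17, 3:15, 4:16, 5:21, 6:19, 7:14, 8:15, 9:16, 10:15.
The smallest farness is 14, for 7, so 7 has the highest closeness.

7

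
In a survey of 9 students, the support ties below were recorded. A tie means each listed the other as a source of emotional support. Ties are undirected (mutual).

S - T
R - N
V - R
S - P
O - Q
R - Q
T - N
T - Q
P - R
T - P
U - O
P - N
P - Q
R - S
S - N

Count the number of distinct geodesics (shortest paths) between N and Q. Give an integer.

The shortest distance is 2. The length-2 paths are: N–T–Q; N–P–Q; N–R–Q.
That gives 3 distinct shortest paths.

3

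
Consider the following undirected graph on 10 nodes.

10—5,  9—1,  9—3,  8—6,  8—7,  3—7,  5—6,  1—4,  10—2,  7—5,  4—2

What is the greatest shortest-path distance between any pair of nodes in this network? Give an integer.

Eccentricity of each node (its greatest distance to any other): 1:5, 2:4, 3:4, 4:5, 5:4, 6:5, 7:4, 8:5, 9:4, 10:4.
The maximum eccentricity is 5, realized for instance by the pair 4–8 via 4 – 2 – 10 – 5 – 7 – 8. So the diameter is 5.

5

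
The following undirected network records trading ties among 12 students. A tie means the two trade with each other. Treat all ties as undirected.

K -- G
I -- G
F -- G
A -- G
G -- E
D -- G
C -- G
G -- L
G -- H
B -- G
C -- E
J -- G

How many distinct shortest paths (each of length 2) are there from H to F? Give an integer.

The shortest distance is 2, and the only length-2 path is H–G–F. So there is exactly 1 shortest path.

1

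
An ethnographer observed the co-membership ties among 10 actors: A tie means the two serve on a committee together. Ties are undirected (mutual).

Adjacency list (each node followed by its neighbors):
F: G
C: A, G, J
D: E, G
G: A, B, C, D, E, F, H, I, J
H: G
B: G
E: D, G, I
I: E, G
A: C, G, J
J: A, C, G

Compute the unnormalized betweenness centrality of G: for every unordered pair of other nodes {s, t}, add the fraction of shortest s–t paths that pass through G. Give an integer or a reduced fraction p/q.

61/2

Pairs whose geodesics pass through G — D–A: 1; D–C: 1; D–J: 1; D–B: 1; D–I: 1/2; D–F: 1; D–H: 1; E–A: 1; E–C: 1; E–J: 1; E–B: 1; E–F: 1; E–H: 1; A–B: 1 … (+17 more pairs).
All other pairs contribute 0.
Summing the contributions gives betweenness(G) = 61/2.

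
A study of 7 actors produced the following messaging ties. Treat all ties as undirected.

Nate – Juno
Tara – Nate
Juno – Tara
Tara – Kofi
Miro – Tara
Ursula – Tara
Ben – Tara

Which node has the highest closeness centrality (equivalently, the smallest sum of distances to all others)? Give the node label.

Farness (sum of distances to all others) for each node — Ben:11, Juno:10, Kofi:11, Miro:11, Nate:10, Tara:6, Ursula:11.
The smallest farness is 6, for Tara, so Tara has the highest closeness.

Tara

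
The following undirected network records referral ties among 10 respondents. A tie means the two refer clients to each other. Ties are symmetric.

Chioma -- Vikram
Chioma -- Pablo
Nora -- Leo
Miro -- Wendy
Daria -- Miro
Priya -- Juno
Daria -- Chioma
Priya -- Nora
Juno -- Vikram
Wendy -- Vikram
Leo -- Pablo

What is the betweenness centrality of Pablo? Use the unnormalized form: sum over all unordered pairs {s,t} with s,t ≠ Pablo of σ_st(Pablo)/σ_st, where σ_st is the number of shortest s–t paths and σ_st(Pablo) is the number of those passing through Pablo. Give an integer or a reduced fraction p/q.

Pairs whose geodesics pass through Pablo — Miro–Leo: 1; Miro–Nora: 1/2; Daria–Leo: 1; Daria–Nora: 1; Chioma–Leo: 1; Chioma–Nora: 1; Leo–Vikram: 1; Leo–Wendy: 1.
All other pairs contribute 0.
Summing the contributions gives betweenness(Pablo) = 15/2.

15/2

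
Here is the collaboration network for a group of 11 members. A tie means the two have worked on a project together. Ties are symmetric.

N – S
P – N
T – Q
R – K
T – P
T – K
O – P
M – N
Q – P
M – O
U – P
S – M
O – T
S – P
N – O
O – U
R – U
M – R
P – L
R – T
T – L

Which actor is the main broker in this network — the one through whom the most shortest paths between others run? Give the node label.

Unnormalized betweenness of each node: K:0, L:0, M:7/2, N:16/15, O:19/5, P:66/5, Q:0, R:137/30, S:11/15, T:103/10, U:5/6.
P has the largest value, 66/5, making it the main broker — the node through which the most shortest paths run.

P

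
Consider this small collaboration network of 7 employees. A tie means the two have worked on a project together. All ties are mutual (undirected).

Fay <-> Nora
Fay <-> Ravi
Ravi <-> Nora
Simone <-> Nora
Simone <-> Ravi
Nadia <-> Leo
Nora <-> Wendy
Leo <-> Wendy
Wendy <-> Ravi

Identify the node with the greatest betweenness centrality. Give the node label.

Wendy

Unnormalized betweenness of each node: Fay:0, Leo:5, Nadia:0, Nora:7/2, Ravi:7/2, Simone:0, Wendy:8.
Wendy has the largest value, 8, making it the main broker — the node through which the most shortest paths run.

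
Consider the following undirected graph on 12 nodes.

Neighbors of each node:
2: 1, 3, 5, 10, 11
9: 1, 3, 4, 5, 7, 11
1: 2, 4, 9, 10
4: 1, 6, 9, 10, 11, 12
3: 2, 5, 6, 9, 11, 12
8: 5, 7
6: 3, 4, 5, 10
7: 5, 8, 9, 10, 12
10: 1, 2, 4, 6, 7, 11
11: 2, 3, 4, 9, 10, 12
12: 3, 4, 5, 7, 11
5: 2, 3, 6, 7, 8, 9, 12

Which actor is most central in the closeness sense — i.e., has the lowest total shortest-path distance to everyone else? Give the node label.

5

Farness (sum of distances to all others) for each node — 1:19, 2:17, 3:16, 4:17, 5:15, 6:18, 7:17, 8:23, 9:16, 10:16, 11:17, 12:17.
The smallest farness is 15, for 5, so 5 has the highest closeness.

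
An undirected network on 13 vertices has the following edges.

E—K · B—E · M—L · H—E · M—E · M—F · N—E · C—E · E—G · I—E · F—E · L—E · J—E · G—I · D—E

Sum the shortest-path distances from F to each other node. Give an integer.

Distances from F: B:2, C:2, D:2, E:1, G:2, H:2, I:2, J:2, K:2, L:2, M:1, N:2.
Sum = 2 + 2 + 2 + 1 + 2 + 2 + 2 + 2 + 2 + 2 + 1 + 2 = 22.

22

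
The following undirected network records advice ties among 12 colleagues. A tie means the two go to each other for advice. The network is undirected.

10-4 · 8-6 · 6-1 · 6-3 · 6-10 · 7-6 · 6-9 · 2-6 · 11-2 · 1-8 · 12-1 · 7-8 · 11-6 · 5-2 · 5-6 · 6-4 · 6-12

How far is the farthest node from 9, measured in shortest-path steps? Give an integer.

2

Distances from 9: 1:2, 2:2, 3:2, 4:2, 5:2, 6:1, 7:2, 8:2, 10:2, 11:2, 12:2.
The largest is 2 (to 10, 7, 8, 2, 4, 11, 5, 12, 1, and 3), so the eccentricity of 9 is 2.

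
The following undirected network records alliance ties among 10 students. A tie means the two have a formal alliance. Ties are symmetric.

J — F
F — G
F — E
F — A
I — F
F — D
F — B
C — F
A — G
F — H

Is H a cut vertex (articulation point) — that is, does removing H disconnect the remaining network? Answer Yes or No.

Even without H, every remaining node can still reach every other (the residual graph is connected), so H is not a cut vertex.

No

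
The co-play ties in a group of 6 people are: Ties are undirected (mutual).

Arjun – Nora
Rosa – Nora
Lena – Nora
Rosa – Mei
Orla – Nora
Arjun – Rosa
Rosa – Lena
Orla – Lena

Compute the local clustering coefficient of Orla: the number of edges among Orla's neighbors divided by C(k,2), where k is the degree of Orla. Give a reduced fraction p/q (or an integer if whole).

Orla's neighbors: Lena and Nora (k = 2).
Possible neighbor pairs: C(2,2) = 1. Edges among them: Lena–Nora → e = 1.
Clustering(Orla) = 1/1.

1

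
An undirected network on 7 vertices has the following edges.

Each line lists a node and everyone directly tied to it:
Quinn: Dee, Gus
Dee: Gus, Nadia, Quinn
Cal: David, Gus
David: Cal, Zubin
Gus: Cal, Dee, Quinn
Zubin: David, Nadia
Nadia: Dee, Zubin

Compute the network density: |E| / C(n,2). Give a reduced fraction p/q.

8/21

There are 8 edges and 7 nodes, so the maximum possible is C(7,2) = 21.
Density = 8/21.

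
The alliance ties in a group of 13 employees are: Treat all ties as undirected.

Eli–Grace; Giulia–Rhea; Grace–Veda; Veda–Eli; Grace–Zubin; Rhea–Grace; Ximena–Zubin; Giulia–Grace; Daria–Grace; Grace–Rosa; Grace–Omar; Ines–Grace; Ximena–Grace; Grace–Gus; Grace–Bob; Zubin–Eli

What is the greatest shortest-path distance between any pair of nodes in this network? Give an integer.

2

Eccentricity of each node (its greatest distance to any other): Bob:2, Daria:2, Eli:2, Giulia:2, Grace:1, Gus:2, Ines:2, Omar:2, Rhea:2, Rosa:2, Veda:2, Ximena:2, Zubin:2.
The maximum eccentricity is 2, realized for instance by the pair Omar–Giulia via Omar – Grace – Giulia. So the diameter is 2.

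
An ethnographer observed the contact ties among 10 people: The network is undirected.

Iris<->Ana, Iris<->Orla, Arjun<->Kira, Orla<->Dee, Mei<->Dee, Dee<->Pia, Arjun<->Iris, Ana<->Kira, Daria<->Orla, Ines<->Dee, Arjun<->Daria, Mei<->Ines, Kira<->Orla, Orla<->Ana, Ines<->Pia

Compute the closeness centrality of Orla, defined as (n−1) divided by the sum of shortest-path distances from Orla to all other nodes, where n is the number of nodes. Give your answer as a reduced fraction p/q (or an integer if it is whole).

Distances from Orla: Ana:1, Arjun:2, Daria:1, Dee:1, Ines:2, Iris:1, Kira:1, Mei:2, Pia:2. Sum = 13.
n = 10, so closeness = 9/13.

9/13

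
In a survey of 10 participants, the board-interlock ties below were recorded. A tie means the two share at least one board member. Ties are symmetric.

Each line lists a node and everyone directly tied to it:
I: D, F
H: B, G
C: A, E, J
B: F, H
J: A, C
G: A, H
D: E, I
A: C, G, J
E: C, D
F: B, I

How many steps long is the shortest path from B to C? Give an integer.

One shortest route is B – H – G – A – C, which uses 4 edges, and at distance 3 from B we only reach {A, D}, which does not include C. So d(B,C) = 4.

4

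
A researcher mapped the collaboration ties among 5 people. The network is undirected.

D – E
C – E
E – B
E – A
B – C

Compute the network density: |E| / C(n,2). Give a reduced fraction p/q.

1/2

There are 5 edges and 5 nodes, so the maximum possible is C(5,2) = 10.
Density = 5/10 = 1/2.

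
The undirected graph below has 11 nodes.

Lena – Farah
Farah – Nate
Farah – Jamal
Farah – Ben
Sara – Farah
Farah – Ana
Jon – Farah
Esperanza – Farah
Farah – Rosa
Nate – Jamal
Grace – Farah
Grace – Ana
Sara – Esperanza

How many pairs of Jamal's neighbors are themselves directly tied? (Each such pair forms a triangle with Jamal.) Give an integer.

Jamal's neighbors: Farah and Nate.
Neighbor pairs that are themselves tied: Jamal–Farah–Nate. Each forms one triangle with Jamal, for 1 in total.

1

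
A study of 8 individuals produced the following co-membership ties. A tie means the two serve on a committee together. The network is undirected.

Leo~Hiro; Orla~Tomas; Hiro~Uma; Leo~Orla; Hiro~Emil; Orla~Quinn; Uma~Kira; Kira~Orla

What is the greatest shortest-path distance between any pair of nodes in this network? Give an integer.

Eccentricity of each node (its greatest distance to any other): Emil:4, Hiro:3, Kira:3, Leo:2, Orla:3, Quinn:4, Tomas:4, Uma:3.
The maximum eccentricity is 4, realized for instance by the pair Quinn–Emil via Quinn – Orla – Leo – Hiro – Emil. So the diameter is 4.

4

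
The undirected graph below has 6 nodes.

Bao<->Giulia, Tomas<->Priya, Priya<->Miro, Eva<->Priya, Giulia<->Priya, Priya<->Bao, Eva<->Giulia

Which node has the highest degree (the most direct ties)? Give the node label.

Degrees — Bao:2, Eva:2, Giulia:3, Miro:1, Priya:5, Tomas:1.
The maximum is 5, attained only by Priya.

Priya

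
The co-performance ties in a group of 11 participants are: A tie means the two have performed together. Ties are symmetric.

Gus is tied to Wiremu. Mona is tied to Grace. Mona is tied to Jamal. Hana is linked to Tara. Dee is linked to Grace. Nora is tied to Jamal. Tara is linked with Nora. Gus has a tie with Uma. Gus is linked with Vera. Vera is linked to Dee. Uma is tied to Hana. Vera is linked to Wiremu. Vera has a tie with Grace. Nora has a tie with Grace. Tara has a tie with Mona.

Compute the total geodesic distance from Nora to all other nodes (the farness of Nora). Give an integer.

20

Distances from Nora: Dee:2, Grace:1, Gus:3, Hana:2, Jamal:1, Mona:2, Tara:1, Uma:3, Vera:2, Wiremu:3.
Sum = 2 + 1 + 3 + 2 + 1 + 2 + 1 + 3 + 2 + 3 = 20.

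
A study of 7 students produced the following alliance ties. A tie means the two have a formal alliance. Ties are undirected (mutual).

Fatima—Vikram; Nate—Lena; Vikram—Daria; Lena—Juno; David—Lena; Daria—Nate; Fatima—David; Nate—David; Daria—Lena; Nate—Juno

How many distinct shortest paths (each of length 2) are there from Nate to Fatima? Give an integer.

The shortest distance is 2, and the only length-2 path is Nate–David–Fatima. So there is exactly 1 shortest path.

1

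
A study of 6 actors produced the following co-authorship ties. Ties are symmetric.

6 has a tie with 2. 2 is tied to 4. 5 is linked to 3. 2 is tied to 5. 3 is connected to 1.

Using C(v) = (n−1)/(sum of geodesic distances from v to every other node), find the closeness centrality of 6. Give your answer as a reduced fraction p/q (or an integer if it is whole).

5/12

Distances from 6: 1:4, 2:1, 3:3, 4:2, 5:2. Sum = 12.
n = 6, so closeness = 5/12.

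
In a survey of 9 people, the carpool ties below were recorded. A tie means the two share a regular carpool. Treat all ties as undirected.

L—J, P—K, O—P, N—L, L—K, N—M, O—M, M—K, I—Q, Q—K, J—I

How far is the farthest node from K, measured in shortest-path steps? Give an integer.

Distances from K: I:2, J:2, L:1, M:1, N:2, O:2, P:1, Q:1.
The largest is 2 (to O, I, J, and N), so the eccentricity of K is 2.

2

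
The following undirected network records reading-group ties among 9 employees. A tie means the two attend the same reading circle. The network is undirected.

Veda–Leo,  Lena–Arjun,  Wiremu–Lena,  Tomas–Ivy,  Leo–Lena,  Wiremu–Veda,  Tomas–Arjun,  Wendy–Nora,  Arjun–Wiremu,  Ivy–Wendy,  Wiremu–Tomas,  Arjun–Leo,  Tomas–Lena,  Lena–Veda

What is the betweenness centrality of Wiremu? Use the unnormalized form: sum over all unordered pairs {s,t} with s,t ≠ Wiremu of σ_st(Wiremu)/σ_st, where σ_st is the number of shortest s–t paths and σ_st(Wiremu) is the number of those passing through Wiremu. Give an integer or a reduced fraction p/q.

Pairs whose geodesics pass through Wiremu — Nora–Veda: 1/2; Ivy–Veda: 1/2; Wendy–Veda: 1/2; Arjun–Veda: 1/3; Veda–Tomas: 1/2.
All other pairs contribute 0.
Summing the contributions gives betweenness(Wiremu) = 7/3.

7/3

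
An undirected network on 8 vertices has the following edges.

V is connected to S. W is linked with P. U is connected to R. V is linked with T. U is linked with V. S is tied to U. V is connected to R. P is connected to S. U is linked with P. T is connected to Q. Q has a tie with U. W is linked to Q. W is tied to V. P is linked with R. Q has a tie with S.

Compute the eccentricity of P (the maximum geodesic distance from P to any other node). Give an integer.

3

Distances from P: Q:2, R:1, S:1, T:3, U:1, V:2, W:1.
The largest is 3 (to T), so the eccentricity of P is 3.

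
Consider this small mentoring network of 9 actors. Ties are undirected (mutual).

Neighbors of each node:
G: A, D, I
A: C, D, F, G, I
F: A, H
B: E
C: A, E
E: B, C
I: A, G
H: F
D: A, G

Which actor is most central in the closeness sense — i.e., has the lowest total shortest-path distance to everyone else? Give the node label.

Farness (sum of distances to all others) for each node — A:12, B:27, C:15, D:18, E:20, F:17, G:17, H:24, I:18.
The smallest farness is 12, for A, so A has the highest closeness.

A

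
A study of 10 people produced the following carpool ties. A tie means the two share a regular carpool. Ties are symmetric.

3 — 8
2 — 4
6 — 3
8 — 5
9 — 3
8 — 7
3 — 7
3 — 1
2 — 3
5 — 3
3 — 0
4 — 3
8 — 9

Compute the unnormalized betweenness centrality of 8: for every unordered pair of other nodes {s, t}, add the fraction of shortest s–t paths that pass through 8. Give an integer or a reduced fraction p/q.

Pairs whose geodesics pass through 8 — 7–9: 1/2; 7–5: 1/2; 9–5: 1/2.
All other pairs contribute 0.
Summing the contributions gives betweenness(8) = 3/2.

3/2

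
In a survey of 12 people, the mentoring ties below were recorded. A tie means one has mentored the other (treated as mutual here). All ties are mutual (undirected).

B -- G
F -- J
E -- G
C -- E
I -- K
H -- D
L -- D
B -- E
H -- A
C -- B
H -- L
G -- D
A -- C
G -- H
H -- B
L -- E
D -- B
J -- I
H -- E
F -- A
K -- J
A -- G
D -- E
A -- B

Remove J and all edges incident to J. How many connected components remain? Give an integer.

2

Without J, the remaining ties split the others into: {A, B, C, D, E, F, G, H, L}; {I, K}.
That's 2 separate components.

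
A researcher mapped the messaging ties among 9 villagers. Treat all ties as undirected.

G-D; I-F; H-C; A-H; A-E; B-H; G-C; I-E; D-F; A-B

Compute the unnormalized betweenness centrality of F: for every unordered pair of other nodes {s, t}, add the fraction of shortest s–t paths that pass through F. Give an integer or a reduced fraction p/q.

9/2

Pairs whose geodesics pass through F — E–G: 1/2; E–D: 1; A–D: 1/2; C–I: 1/2; G–I: 1; D–I: 1.
All other pairs contribute 0.
Summing the contributions gives betweenness(F) = 9/2.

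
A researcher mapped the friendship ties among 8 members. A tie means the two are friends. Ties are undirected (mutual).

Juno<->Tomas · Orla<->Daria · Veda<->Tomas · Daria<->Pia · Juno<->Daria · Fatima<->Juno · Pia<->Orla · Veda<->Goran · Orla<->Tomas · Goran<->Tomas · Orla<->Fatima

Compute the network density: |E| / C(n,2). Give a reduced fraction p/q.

11/28

There are 11 edges and 8 nodes, so the maximum possible is C(8,2) = 28.
Density = 11/28.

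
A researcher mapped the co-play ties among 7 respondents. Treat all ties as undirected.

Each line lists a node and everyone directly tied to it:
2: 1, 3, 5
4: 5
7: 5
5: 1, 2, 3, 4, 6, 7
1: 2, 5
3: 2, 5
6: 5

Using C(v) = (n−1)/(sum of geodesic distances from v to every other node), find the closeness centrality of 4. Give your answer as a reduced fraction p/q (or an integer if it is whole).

Distances from 4: 1:2, 2:2, 3:2, 5:1, 6:2, 7:2. Sum = 11.
n = 7, so closeness = 6/11.

6/11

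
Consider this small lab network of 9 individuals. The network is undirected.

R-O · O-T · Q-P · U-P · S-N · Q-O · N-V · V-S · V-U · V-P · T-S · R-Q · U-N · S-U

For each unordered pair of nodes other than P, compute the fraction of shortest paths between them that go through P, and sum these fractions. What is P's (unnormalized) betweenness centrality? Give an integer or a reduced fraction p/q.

22/3

Pairs whose geodesics pass through P — R–N: 2/3; R–U: 1; R–V: 1; Q–N: 2/2; Q–U: 1; Q–V: 1; Q–S: 2/3; O–U: 1/2; O–V: 1/2.
All other pairs contribute 0.
Summing the contributions gives betweenness(P) = 22/3.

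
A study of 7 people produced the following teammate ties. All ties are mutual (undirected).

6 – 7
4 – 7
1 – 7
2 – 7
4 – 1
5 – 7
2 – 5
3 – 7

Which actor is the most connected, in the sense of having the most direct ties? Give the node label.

7

Degrees — 1:2, 2:2, 3:1, 4:2, 5:2, 6:1, 7:6.
The maximum is 6, attained only by 7.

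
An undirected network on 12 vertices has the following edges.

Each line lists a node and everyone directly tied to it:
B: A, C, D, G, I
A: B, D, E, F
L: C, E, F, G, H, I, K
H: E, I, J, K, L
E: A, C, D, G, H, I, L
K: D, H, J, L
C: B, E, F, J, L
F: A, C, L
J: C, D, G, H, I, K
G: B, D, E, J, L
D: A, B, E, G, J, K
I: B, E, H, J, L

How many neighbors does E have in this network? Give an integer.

7

E is directly tied to A, C, D, G, H, I, and L. That is 7 neighbors, so the degree of E is 7.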